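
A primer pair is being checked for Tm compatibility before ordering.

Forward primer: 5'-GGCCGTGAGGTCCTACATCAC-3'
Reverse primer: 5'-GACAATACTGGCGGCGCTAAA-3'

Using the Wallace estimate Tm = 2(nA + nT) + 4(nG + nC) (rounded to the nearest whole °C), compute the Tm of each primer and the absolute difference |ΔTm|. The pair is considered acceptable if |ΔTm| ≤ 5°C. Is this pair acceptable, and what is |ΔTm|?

|ΔTm| = 4°C; the pair is acceptable.

Forward: A=4 T=4 G=6 C=7 → Tm = 2·8 + 4·13 = 68°C.
Reverse: A=7 T=3 G=6 C=5 → Tm = 2·10 + 4·11 = 64°C.
|ΔTm| = |68 − 64| = 4°C, ≤ 5°C.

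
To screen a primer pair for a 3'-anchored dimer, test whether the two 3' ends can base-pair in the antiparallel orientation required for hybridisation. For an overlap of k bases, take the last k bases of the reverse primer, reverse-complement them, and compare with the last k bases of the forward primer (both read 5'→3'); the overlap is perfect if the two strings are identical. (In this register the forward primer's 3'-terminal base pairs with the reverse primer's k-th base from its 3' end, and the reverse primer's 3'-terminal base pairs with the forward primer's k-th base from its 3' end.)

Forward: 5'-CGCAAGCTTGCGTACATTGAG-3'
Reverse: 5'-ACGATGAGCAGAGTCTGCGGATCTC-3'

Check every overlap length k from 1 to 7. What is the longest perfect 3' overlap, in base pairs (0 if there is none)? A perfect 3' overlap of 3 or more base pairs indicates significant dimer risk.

Longest perfect overlap: 3 complementary base pairs; significant dimer risk (threshold 3).

Last 7 bases (5'→3') — forward …CATTGAG, reverse …GGATCTC.
Reverse complement of the reverse primer's last 7 bases: GAGATCC; its first k bases are the reverse complement of the reverse primer's last k bases, so a perfect k-base overlap needs the forward primer's last k bases to equal them.
Comparing (forward last k vs required): k=1: G vs G ✓; k=2: AG vs GA ✗; k=3: GAG vs GAG ✓; k=4: TGAG vs GAGA ✗; k=5: TTGAG vs GAGAT ✗; k=6: ATTGAG vs GAGATC ✗; k=7: CATTGAG vs GAGATCC ✗.
Perfect overlaps at k = 1, 3; the largest is 3.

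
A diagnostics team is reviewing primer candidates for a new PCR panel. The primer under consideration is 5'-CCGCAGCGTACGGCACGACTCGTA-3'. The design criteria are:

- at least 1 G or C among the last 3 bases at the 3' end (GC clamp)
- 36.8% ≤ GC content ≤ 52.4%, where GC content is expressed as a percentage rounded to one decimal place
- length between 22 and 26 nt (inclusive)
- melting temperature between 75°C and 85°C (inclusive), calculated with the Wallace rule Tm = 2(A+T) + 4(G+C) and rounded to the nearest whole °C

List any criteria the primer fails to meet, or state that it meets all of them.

Fails: GC content.

Base counts: A=5, T=3, G=7, C=9 (length 24).
GC clamp: 3' end GTA has 1 G/C ✓
GC content: GC 16/24 = 66.7%, outside 36.8–52.4% ✗
length: length 24 ✓
Tm: Tm = 2·8 + 4·16 = 80°C ✓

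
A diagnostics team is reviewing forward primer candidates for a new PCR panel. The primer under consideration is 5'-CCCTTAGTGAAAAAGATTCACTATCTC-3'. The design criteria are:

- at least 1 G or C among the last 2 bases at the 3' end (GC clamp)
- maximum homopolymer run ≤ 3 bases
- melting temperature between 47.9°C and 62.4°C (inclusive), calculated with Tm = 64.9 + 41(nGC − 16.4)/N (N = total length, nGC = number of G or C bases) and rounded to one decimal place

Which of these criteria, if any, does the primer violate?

Base counts: A=9, T=8, G=3, C=7 (length 27).
GC clamp: 3' end TC has 1 G/C ✓
homopolymer run: longest run = 5, exceeds 3 ✗
Tm: Tm = 64.9 + 41·(10 − 16.4)/27 = 55.2°C ✓

Fails: homopolymer run.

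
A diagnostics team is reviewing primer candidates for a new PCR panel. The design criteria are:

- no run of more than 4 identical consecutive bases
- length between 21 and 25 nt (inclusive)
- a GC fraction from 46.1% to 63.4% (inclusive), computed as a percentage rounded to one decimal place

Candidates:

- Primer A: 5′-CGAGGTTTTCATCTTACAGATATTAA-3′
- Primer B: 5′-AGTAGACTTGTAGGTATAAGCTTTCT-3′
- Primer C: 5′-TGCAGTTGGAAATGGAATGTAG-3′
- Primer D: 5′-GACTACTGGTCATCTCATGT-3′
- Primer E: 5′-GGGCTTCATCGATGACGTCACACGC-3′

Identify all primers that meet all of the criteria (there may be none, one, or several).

Primer A (26 nt, A=8 T=10 G=4 C=4): longest run = 4 ✓; length 26, outside 21–25 ✗; GC 8/26 = 30.8%, outside 46.1–63.4% ✗ — fails.
Primer B (26 nt, A=7 T=10 G=6 C=3): longest run = 3 ✓; length 26, outside 21–25 ✗; GC 9/26 = 34.6%, outside 46.1–63.4% ✗ — fails.
Primer C (22 nt, A=7 T=6 G=8 C=1): longest run = 3 ✓; length 22 ✓; GC 9/22 = 40.9%, outside 46.1–63.4% ✗ — fails.
Primer D (20 nt, A=4 T=7 G=4 C=5): longest run = 2 ✓; length 20, outside 21–25 ✗; GC 9/20 = 45.0%, outside 46.1–63.4% ✗ — fails.
Primer E (25 nt, A=5 T=5 G=7 C=8): longest run = 3 ✓; length 25 ✓; GC 15/25 = 60.0% ✓ — passes.

Primer E only.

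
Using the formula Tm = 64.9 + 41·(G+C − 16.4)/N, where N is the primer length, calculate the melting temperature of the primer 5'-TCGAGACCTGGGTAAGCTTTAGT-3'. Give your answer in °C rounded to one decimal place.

55.3°C

Base counts: A=5, T=7, G=7, C=4; G+C = 11, N = 23.
Tm = 64.9 + 41·(11 − 16.4)/23 = 64.9 + -221.40/23 = 55.3°C.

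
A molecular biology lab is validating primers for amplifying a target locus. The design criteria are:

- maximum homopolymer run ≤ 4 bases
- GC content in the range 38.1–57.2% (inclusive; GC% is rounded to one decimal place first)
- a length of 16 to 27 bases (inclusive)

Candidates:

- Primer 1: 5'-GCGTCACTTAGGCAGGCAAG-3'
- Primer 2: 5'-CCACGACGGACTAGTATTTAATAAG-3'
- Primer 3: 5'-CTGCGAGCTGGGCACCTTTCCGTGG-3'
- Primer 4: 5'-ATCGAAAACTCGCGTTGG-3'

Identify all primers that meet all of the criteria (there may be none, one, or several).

Primer 2 and Primer 4.

Primer 1 (20 nt, A=5 T=3 G=7 C=5): longest run = 2 ✓; GC 12/20 = 60.0%, outside 38.1–57.2% ✗; length 20 ✓ — fails.
Primer 2 (25 nt, A=9 T=6 G=5 C=5): longest run = 3 ✓; GC 10/25 = 40.0% ✓; length 25 ✓ — passes.
Primer 3 (25 nt, A=2 T=6 G=9 C=8): longest run = 3 ✓; GC 17/25 = 68.0%, outside 38.1–57.2% ✗; length 25 ✓ — fails.
Primer 4 (18 nt, A=5 T=4 G=5 C=4): longest run = 4 ✓; GC 9/18 = 50.0% ✓; length 18 ✓ — passes.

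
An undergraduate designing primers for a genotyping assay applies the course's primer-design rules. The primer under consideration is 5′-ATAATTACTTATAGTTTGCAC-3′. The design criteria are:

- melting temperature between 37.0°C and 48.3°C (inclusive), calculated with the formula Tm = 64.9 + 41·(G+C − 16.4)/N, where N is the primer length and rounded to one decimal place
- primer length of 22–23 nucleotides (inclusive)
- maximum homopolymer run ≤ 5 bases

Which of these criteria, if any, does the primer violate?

Base counts: A=7, T=9, G=2, C=3 (length 21).
Tm: Tm = 64.9 + 41·(5 − 16.4)/21 = 42.6°C ✓
length: length 21, outside 22–23 ✗
homopolymer run: longest run = 3 ✓

Fails: length.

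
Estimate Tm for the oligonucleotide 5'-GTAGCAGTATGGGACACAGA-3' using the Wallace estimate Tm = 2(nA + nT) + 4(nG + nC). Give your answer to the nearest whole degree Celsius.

Base counts: A=7, T=3, G=7, C=3 (length 20).
Tm = 2·(7+3) + 4·(7+3) = 2·10 + 4·10 = 20 + 40 = 60°C.

60°C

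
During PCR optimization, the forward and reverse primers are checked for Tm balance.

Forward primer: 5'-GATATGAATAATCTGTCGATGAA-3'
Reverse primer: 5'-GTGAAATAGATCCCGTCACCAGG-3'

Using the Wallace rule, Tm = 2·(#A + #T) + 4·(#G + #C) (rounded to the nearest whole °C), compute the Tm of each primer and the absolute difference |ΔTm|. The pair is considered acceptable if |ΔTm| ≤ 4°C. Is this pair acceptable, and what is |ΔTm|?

|ΔTm| = 10°C; the pair is not acceptable.

Forward: A=9 T=7 G=5 C=2 → Tm = 2·16 + 4·7 = 60°C.
Reverse: A=7 T=4 G=6 C=6 → Tm = 2·11 + 4·12 = 70°C.
|ΔTm| = |60 − 70| = 10°C, > 4°C.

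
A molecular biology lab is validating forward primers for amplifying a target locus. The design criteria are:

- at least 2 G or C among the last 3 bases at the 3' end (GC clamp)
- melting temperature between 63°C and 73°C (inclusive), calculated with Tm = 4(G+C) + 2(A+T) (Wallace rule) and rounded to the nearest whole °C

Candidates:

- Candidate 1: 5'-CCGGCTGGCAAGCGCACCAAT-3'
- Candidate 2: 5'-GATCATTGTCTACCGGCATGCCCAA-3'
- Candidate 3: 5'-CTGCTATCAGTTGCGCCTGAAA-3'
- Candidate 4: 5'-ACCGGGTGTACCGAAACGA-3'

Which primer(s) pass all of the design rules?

None of the candidates satisfy all criteria.

Candidate 1 (21 nt, A=5 T=2 G=6 C=8): 3' end AAT has 0 G/C, need ≥2 ✗; Tm = 2·7 + 4·14 = 70°C ✓ — fails.
Candidate 2 (25 nt, A=6 T=6 G=5 C=8): 3' end CAA has 1 G/C, need ≥2 ✗; Tm = 2·12 + 4·13 = 76°C, outside 63–73°C ✗ — fails.
Candidate 3 (22 nt, A=5 T=6 G=5 C=6): 3' end AAA has 0 G/C, need ≥2 ✗; Tm = 2·11 + 4·11 = 66°C ✓ — fails.
Candidate 4 (19 nt, A=6 T=2 G=6 C=5): 3' end CGA has 2 G/C ✓; Tm = 2·8 + 4·11 = 60°C, outside 63–73°C ✗ — fails.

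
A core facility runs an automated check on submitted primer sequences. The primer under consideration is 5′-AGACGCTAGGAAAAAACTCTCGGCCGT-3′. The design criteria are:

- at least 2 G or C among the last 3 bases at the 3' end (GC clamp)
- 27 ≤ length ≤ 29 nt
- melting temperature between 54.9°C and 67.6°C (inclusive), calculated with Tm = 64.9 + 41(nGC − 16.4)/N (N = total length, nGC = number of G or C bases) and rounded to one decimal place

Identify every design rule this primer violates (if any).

Base counts: A=9, T=4, G=7, C=7 (length 27).
GC clamp: 3' end CGT has 2 G/C ✓
length: length 27 ✓
Tm: Tm = 64.9 + 41·(14 − 16.4)/27 = 61.3°C ✓

Meets all criteria.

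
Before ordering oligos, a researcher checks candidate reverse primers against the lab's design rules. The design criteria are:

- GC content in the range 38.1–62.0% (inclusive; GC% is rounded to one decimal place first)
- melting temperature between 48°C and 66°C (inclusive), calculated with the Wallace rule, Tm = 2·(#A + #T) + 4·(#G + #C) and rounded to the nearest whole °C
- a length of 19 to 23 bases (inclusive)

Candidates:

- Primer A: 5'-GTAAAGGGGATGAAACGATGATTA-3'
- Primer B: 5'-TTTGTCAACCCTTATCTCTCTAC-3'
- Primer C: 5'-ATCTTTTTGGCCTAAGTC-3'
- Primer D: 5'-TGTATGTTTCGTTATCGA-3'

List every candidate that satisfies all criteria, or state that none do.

Primer A (24 nt, A=10 T=5 G=8 C=1): GC 9/24 = 37.5%, outside 38.1–62.0% ✗; Tm = 2·15 + 4·9 = 66°C ✓; length 24, outside 19–23 ✗ — fails.
Primer B (23 nt, A=4 T=10 G=1 C=8): GC 9/23 = 39.1% ✓; Tm = 2·14 + 4·9 = 64°C ✓; length 23 ✓ — passes.
Primer C (18 nt, A=3 T=8 G=3 C=4): GC 7/18 = 38.9% ✓; Tm = 2·11 + 4·7 = 50°C ✓; length 18, outside 19–23 ✗ — fails.
Primer D (18 nt, A=3 T=9 G=4 C=2): GC 6/18 = 33.3%, outside 38.1–62.0% ✗; Tm = 2·12 + 4·6 = 48°C ✓; length 18, outside 19–23 ✗ — fails.

Primer B only.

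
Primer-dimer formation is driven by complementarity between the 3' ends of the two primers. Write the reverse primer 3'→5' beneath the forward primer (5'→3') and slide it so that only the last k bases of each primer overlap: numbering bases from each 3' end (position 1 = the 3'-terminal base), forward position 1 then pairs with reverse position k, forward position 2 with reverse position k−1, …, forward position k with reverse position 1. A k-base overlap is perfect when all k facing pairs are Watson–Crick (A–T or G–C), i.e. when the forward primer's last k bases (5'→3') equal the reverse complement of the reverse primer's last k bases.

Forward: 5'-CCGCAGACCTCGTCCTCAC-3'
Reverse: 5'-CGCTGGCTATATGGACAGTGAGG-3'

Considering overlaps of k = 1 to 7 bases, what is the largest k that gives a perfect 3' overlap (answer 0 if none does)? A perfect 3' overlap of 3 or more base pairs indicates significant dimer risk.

Longest perfect overlap: 6 complementary base pairs; significant dimer risk (threshold 3).

Last 7 bases (5'→3') — forward …TCCTCAC, reverse …AGTGAGG.
Reverse complement of the reverse primer's last 7 bases: CCTCACT; its first k bases are the reverse complement of the reverse primer's last k bases, so a perfect k-base overlap needs the forward primer's last k bases to equal them.
Comparing (forward last k vs required): k=1: C vs C ✓; k=2: AC vs CC ✗; k=3: CAC vs CCT ✗; k=4: TCAC vs CCTC ✗; k=5: CTCAC vs CCTCA ✗; k=6: CCTCAC vs CCTCAC ✓; k=7: TCCTCAC vs CCTCACT ✗.
Perfect overlaps at k = 1, 6; the largest is 6.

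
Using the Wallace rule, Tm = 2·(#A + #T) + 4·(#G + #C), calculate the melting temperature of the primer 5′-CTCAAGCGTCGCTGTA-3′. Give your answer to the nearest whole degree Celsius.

50°C

Base counts: A=3, T=4, G=4, C=5 (length 16).
Tm = 2·(3+4) + 4·(4+5) = 2·7 + 4·9 = 14 + 36 = 50°C.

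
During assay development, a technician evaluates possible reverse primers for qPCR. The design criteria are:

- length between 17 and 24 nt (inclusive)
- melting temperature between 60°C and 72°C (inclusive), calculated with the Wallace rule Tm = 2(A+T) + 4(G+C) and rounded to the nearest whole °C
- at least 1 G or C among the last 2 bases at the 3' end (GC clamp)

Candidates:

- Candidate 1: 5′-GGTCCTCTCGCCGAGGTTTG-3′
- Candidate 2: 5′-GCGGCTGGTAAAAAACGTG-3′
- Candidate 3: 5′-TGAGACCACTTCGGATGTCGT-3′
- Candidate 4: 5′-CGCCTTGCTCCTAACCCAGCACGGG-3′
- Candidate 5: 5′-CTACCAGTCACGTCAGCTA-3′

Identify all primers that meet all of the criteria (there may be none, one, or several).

Candidate 1 and Candidate 3.

Candidate 1 (20 nt, A=1 T=6 G=7 C=6): length 20 ✓; Tm = 2·7 + 4·13 = 66°C ✓; 3' end TG has 1 G/C ✓ — passes.
Candidate 2 (19 nt, A=6 T=3 G=7 C=3): length 19 ✓; Tm = 2·9 + 4·10 = 58°C, outside 60–72°C ✗; 3' end TG has 1 G/C ✓ — fails.
Candidate 3 (21 nt, A=4 T=6 G=6 C=5): length 21 ✓; Tm = 2·10 + 4·11 = 64°C ✓; 3' end GT has 1 G/C ✓ — passes.
Candidate 4 (25 nt, A=4 T=4 G=6 C=11): length 25, outside 17–24 ✗; Tm = 2·8 + 4·17 = 84°C, outside 60–72°C ✗; 3' end GG has 2 G/C ✓ — fails.
Candidate 5 (19 nt, A=5 T=4 G=3 C=7): length 19 ✓; Tm = 2·9 + 4·10 = 58°C, outside 60–72°C ✗; 3' end TA has 0 G/C, need ≥1 ✗ — fails.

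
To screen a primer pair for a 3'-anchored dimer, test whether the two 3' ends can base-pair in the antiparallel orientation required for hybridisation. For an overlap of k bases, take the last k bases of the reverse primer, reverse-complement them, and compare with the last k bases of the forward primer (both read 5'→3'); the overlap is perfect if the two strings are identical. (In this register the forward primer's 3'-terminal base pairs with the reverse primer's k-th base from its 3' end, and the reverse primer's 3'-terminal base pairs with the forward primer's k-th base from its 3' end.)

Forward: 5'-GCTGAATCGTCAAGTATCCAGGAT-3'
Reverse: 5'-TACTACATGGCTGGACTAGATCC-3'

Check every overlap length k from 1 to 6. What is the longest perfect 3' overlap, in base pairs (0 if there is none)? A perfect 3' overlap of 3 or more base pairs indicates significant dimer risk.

Last 6 bases (5'→3') — forward …CAGGAT, reverse …AGATCC.
Reverse complement of the reverse primer's last 6 bases: GGATCT; its first k bases are the reverse complement of the reverse primer's last k bases, so a perfect k-base overlap needs the forward primer's last k bases to equal them.
Comparing (forward last k vs required): k=1: T vs G ✗; k=2: AT vs GG ✗; k=3: GAT vs GGA ✗; k=4: GGAT vs GGAT ✓; k=5: AGGAT vs GGATC ✗; k=6: CAGGAT vs GGATCT ✗.
Only k = 4 is perfect, so the longest perfect 3' overlap is 4.

Longest perfect overlap: 4 complementary base pairs; significant dimer risk (threshold 3).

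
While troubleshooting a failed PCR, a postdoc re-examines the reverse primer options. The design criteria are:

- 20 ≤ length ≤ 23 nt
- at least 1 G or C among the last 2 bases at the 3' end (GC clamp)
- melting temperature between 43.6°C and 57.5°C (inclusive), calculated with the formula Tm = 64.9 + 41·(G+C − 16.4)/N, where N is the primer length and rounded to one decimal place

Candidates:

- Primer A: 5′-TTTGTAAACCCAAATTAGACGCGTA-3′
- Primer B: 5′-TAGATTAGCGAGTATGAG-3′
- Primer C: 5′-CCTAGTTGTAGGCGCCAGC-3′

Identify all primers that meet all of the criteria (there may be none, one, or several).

None of the candidates satisfy all criteria.

Primer A (25 nt, A=9 T=7 G=4 C=5): length 25, outside 20–23 ✗; 3' end TA has 0 G/C, need ≥1 ✗; Tm = 64.9 + 41·(9 − 16.4)/25 = 52.8°C ✓ — fails.
Primer B (18 nt, A=6 T=5 G=6 C=1): length 18, outside 20–23 ✗; 3' end AG has 1 G/C ✓; Tm = 64.9 + 41·(7 − 16.4)/18 = 43.5°C, outside 43.6–57.5°C ✗ — fails.
Primer C (19 nt, A=3 T=4 G=6 C=6): length 19, outside 20–23 ✗; 3' end GC has 2 G/C ✓; Tm = 64.9 + 41·(12 − 16.4)/19 = 55.4°C ✓ — fails.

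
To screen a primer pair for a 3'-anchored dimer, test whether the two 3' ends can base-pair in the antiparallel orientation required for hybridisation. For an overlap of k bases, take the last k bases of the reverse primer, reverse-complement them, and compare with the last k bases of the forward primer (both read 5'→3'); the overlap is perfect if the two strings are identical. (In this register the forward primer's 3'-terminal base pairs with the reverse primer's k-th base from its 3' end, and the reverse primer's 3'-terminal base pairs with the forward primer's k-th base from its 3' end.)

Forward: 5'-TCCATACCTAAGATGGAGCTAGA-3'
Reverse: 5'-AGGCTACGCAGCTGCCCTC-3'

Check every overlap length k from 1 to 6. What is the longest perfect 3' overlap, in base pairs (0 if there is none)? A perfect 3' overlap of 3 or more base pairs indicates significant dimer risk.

Longest perfect overlap: 2 complementary base pairs; below the dimer-risk threshold (threshold 3).

Last 6 bases (5'→3') — forward …GCTAGA, reverse …GCCCTC.
Reverse complement of the reverse primer's last 6 bases: GAGGGC; its first k bases are the reverse complement of the reverse primer's last k bases, so a perfect k-base overlap needs the forward primer's last k bases to equal them.
Comparing (forward last k vs required): k=1: A vs G ✗; k=2: GA vs GA ✓; k=3: AGA vs GAG ✗; k=4: TAGA vs GAGG ✗; k=5: CTAGA vs GAGGG ✗; k=6: GCTAGA vs GAGGGC ✗.
Only k = 2 is perfect, so the longest perfect 3' overlap is 2.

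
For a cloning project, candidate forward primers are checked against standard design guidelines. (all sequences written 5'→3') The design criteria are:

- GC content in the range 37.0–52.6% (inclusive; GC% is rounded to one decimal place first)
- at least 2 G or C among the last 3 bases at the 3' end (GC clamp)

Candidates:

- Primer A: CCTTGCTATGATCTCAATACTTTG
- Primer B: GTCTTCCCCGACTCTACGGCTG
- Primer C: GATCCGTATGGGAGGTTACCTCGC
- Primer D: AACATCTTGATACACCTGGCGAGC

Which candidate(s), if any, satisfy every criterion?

Primer A (24 nt, A=5 T=10 G=3 C=6): GC 9/24 = 37.5% ✓; 3' end TTG has 1 G/C, need ≥2 ✗ — fails.
Primer B (22 nt, A=2 T=6 G=5 C=9): GC 14/22 = 63.6%, outside 37.0–52.6% ✗; 3' end CTG has 2 G/C ✓ — fails.
Primer C (24 nt, A=4 T=6 G=8 C=6): GC 14/24 = 58.3%, outside 37.0–52.6% ✗; 3' end CGC has 3 G/C ✓ — fails.
Primer D (24 nt, A=7 T=5 G=5 C=7): GC 12/24 = 50.0% ✓; 3' end AGC has 2 G/C ✓ — passes.

Primer D only.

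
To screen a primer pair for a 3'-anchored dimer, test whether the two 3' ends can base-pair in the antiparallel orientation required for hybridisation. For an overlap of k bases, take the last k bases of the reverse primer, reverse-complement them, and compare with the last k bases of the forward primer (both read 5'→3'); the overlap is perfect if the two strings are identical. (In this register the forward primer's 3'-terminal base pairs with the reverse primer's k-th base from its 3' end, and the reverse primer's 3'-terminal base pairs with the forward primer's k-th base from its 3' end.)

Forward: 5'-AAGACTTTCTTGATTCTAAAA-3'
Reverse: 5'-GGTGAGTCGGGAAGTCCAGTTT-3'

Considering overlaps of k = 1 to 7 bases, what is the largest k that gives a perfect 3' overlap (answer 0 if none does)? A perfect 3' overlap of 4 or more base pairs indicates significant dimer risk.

Longest perfect overlap: 3 complementary base pairs; below the dimer-risk threshold (threshold 4).

Last 7 bases (5'→3') — forward …TCTAAAA, reverse …CCAGTTT.
Reverse complement of the reverse primer's last 7 bases: AAACTGG; its first k bases are the reverse complement of the reverse primer's last k bases, so a perfect k-base overlap needs the forward primer's last k bases to equal them.
Comparing (forward last k vs required): k=1: A vs A ✓; k=2: AA vs AA ✓; k=3: AAA vs AAA ✓; k=4: AAAA vs AAAC ✗; k=5: TAAAA vs AAACT ✗; k=6: CTAAAA vs AAACTG ✗; k=7: TCTAAAA vs AAACTGG ✗.
Perfect overlaps at k = 1, 2, 3; the largest is 3.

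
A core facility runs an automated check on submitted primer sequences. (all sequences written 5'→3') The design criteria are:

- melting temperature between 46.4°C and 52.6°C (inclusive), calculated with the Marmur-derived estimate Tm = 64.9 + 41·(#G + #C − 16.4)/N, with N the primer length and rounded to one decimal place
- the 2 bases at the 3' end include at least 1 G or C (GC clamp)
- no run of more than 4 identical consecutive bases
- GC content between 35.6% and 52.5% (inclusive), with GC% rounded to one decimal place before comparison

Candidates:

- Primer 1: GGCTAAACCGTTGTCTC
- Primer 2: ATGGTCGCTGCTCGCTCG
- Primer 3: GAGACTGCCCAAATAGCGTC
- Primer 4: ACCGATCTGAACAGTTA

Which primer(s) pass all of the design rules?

Primer 1 (17 nt, A=3 T=5 G=4 C=5): Tm = 64.9 + 41·(9 − 16.4)/17 = 47.1°C ✓; 3' end TC has 1 G/C ✓; longest run = 3 ✓; GC 9/17 = 52.9%, outside 35.6–52.5% ✗ — fails.
Primer 2 (18 nt, A=1 T=5 G=6 C=6): Tm = 64.9 + 41·(12 − 16.4)/18 = 54.9°C, outside 46.4–52.6°C ✗; 3' end CG has 2 G/C ✓; longest run = 2 ✓; GC 12/18 = 66.7%, outside 35.6–52.5% ✗ — fails.
Primer 3 (20 nt, A=6 T=3 G=5 C=6): Tm = 64.9 + 41·(11 − 16.4)/20 = 53.8°C, outside 46.4–52.6°C ✗; 3' end TC has 1 G/C ✓; longest run = 3 ✓; GC 11/20 = 55.0%, outside 35.6–52.5% ✗ — fails.
Primer 4 (17 nt, A=6 T=4 G=3 C=4): Tm = 64.9 + 41·(7 − 16.4)/17 = 42.2°C, outside 46.4–52.6°C ✗; 3' end TA has 0 G/C, need ≥1 ✗; longest run = 2 ✓; GC 7/17 = 41.2% ✓ — fails.

None of the candidates satisfy all criteria.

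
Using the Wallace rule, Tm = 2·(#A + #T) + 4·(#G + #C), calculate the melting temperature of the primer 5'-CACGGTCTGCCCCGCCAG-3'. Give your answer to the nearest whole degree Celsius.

64°C

Base counts: A=2, T=2, G=5, C=9 (length 18).
Tm = 2·(2+2) + 4·(5+9) = 2·4 + 4·14 = 8 + 56 = 64°C.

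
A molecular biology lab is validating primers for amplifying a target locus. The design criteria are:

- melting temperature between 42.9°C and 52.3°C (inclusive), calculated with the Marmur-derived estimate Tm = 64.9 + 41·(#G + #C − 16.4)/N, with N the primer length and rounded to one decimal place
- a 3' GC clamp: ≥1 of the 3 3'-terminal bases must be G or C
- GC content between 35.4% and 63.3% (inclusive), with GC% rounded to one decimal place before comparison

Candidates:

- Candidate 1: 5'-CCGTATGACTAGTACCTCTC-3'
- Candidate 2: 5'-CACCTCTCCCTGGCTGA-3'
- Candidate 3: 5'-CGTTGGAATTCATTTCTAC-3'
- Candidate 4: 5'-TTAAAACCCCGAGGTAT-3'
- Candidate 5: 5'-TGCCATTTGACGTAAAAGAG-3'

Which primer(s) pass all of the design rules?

Candidate 1 (20 nt, A=4 T=6 G=3 C=7): Tm = 64.9 + 41·(10 − 16.4)/20 = 51.8°C ✓; 3' end CTC has 2 G/C ✓; GC 10/20 = 50.0% ✓ — passes.
Candidate 2 (17 nt, A=2 T=4 G=3 C=8): Tm = 64.9 + 41·(11 − 16.4)/17 = 51.9°C ✓; 3' end TGA has 1 G/C ✓; GC 11/17 = 64.7%, outside 35.4–63.3% ✗ — fails.
Candidate 3 (19 nt, A=4 T=8 G=3 C=4): Tm = 64.9 + 41·(7 − 16.4)/19 = 44.6°C ✓; 3' end TAC has 1 G/C ✓; GC 7/19 = 36.8% ✓ — passes.
Candidate 4 (17 nt, A=6 T=4 G=3 C=4): Tm = 64.9 + 41·(7 − 16.4)/17 = 42.2°C, outside 42.9–52.3°C ✗; 3' end TAT has 0 G/C, need ≥1 ✗; GC 7/17 = 41.2% ✓ — fails.
Candidate 5 (20 nt, A=7 T=5 G=5 C=3): Tm = 64.9 + 41·(8 − 16.4)/20 = 47.7°C ✓; 3' end GAG has 2 G/C ✓; GC 8/20 = 40.0% ✓ — passes.

Candidate 1, Candidate 3 and Candidate 5.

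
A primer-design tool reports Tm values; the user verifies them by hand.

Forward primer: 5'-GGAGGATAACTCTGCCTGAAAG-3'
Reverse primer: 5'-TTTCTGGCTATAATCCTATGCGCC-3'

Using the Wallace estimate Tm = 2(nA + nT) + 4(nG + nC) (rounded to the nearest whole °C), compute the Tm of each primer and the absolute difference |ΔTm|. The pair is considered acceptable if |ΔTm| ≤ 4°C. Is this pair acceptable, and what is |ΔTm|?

Forward: A=7 T=4 G=7 C=4 → Tm = 2·11 + 4·11 = 66°C.
Reverse: A=4 T=9 G=4 C=7 → Tm = 2·13 + 4·11 = 70°C.
|ΔTm| = |66 − 70| = 4°C, ≤ 4°C.

|ΔTm| = 4°C; the pair is acceptable.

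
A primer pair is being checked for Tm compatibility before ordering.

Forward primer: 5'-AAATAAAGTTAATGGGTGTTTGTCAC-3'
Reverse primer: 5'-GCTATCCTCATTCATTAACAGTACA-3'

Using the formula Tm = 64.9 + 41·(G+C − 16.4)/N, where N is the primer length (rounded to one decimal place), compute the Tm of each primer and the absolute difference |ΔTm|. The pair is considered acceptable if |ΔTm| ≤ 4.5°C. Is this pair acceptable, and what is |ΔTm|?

|ΔTm| = 1.1°C; the pair is acceptable.

Forward: G+C = 8, N = 26 → Tm = 64.9 + 41·(8 − 16.4)/26 = 51.7°C.
Reverse: G+C = 9, N = 25 → Tm = 64.9 + 41·(9 − 16.4)/25 = 52.8°C.
|ΔTm| = |51.7 − 52.8| = 1.1°C, ≤ 4.5°C.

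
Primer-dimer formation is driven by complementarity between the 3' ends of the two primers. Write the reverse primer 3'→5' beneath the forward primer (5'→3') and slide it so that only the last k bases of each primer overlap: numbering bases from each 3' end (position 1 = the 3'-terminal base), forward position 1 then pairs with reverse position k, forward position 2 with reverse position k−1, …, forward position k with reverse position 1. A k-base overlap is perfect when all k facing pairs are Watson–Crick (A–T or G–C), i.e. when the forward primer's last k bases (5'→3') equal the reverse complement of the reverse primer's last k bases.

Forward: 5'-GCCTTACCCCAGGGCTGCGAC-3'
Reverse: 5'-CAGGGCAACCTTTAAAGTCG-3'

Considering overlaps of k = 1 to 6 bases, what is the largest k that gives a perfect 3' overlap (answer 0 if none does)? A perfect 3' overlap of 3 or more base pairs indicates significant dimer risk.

Last 6 bases (5'→3') — forward …TGCGAC, reverse …AAGTCG.
Reverse complement of the reverse primer's last 6 bases: CGACTT; its first k bases are the reverse complement of the reverse primer's last k bases, so a perfect k-base overlap needs the forward primer's last k bases to equal them.
Comparing (forward last k vs required): k=1: C vs C ✓; k=2: AC vs CG ✗; k=3: GAC vs CGA ✗; k=4: CGAC vs CGAC ✓; k=5: GCGAC vs CGACT ✗; k=6: TGCGAC vs CGACTT ✗.
Perfect overlaps at k = 1, 4; the largest is 4.

Longest perfect overlap: 4 complementary base pairs; significant dimer risk (threshold 3).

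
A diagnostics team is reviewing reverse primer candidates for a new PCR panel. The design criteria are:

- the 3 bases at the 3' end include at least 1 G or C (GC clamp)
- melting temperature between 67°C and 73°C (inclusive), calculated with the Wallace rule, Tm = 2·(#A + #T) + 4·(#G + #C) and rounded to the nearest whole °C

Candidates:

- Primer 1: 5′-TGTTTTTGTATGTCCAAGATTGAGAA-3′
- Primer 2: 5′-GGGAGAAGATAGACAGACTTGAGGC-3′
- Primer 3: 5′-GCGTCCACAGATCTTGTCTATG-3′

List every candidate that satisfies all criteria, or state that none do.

Primer 1 (26 nt, A=7 T=11 G=6 C=2): 3' end GAA has 1 G/C ✓; Tm = 2·18 + 4·8 = 68°C ✓ — passes.
Primer 2 (25 nt, A=9 T=3 G=10 C=3): 3' end GGC has 3 G/C ✓; Tm = 2·12 + 4·13 = 76°C, outside 67–73°C ✗ — fails.
Primer 3 (22 nt, A=4 T=7 G=5 C=6): 3' end ATG has 1 G/C ✓; Tm = 2·11 + 4·11 = 66°C, outside 67–73°C ✗ — fails.

Primer 1 only.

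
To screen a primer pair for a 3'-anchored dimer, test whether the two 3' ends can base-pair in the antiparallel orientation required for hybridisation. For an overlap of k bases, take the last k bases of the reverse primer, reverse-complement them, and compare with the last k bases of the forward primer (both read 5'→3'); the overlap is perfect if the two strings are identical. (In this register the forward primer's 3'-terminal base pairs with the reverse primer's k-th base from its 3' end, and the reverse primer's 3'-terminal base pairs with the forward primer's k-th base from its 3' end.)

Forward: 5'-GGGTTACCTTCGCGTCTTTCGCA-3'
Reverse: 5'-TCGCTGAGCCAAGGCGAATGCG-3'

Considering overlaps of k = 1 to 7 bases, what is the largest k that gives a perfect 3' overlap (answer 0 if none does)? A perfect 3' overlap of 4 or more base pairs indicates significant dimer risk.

Longest perfect overlap: 4 complementary base pairs; significant dimer risk (threshold 4).

Last 7 bases (5'→3') — forward …TTTCGCA, reverse …GAATGCG.
Reverse complement of the reverse primer's last 7 bases: CGCATTC; its first k bases are the reverse complement of the reverse primer's last k bases, so a perfect k-base overlap needs the forward primer's last k bases to equal them.
Comparing (forward last k vs required): k=1: A vs C ✗; k=2: CA vs CG ✗; k=3: GCA vs CGC ✗; k=4: CGCA vs CGCA ✓; k=5: TCGCA vs CGCAT ✗; k=6: TTCGCA vs CGCATT ✗; k=7: TTTCGCA vs CGCATTC ✗.
Only k = 4 is perfect, so the longest perfect 3' overlap is 4.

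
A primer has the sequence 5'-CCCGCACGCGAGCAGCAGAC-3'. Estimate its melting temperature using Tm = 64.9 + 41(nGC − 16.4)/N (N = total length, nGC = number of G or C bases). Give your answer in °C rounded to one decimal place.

62.0°C

Base counts: A=5, T=0, G=6, C=9; G+C = 15, N = 20.
Tm = 64.9 + 41·(15 − 16.4)/20 = 64.9 + -57.40/20 = 62.0°C.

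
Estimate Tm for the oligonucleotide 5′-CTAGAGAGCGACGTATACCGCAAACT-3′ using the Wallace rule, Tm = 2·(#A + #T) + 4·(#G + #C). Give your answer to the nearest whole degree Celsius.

78°C

Base counts: A=9, T=4, G=6, C=7 (length 26).
Tm = 2·(9+4) + 4·(6+7) = 2·13 + 4·13 = 26 + 52 = 78°C.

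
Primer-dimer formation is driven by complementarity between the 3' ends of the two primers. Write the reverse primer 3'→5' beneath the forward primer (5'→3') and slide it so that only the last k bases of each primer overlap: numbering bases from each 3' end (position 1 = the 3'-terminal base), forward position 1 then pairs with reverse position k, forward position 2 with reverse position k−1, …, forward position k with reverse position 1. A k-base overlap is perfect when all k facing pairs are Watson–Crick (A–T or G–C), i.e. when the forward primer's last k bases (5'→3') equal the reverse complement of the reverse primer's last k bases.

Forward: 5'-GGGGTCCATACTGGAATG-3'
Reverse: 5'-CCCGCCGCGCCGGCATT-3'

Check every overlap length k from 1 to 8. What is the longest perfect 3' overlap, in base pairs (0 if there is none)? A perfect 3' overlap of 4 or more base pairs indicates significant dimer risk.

Last 8 bases (5'→3') — forward …CTGGAATG, reverse …CCGGCATT.
Reverse complement of the reverse primer's last 8 bases: AATGCCGG; its first k bases are the reverse complement of the reverse primer's last k bases, so a perfect k-base overlap needs the forward primer's last k bases to equal them.
Comparing (forward last k vs required): k=1: G vs A ✗; k=2: TG vs AA ✗; k=3: ATG vs AAT ✗; k=4: AATG vs AATG ✓; k=5: GAATG vs AATGC ✗; k=6: GGAATG vs AATGCC ✗; k=7: TGGAATG vs AATGCCG ✗; k=8: CTGGAATG vs AATGCCGG ✗.
Only k = 4 is perfect, so the longest perfect 3' overlap is 4.

Longest perfect overlap: 4 complementary base pairs; significant dimer risk (threshold 4).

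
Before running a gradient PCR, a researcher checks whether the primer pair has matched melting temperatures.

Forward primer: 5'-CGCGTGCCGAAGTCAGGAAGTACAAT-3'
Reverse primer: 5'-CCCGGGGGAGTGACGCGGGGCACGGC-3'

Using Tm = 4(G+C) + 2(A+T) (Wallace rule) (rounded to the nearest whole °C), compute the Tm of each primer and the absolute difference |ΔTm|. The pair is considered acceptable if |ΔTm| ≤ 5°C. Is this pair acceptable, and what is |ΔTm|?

|ΔTm| = 16°C; the pair is not acceptable.

Forward: A=8 T=4 G=8 C=6 → Tm = 2·12 + 4·14 = 80°C.
Reverse: A=3 T=1 G=14 C=8 → Tm = 2·4 + 4·22 = 96°C.
|ΔTm| = |80 − 96| = 16°C, > 5°C.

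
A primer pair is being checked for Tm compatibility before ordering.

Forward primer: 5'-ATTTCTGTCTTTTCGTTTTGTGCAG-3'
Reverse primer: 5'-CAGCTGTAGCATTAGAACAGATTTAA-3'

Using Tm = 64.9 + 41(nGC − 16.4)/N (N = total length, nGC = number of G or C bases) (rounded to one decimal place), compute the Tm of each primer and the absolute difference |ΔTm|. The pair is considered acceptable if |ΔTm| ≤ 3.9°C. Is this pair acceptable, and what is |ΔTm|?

Forward: G+C = 9, N = 25 → Tm = 64.9 + 41·(9 − 16.4)/25 = 52.8°C.
Reverse: G+C = 9, N = 26 → Tm = 64.9 + 41·(9 − 16.4)/26 = 53.2°C.
|ΔTm| = |52.8 − 53.2| = 0.4°C, ≤ 3.9°C.

|ΔTm| = 0.4°C; the pair is acceptable.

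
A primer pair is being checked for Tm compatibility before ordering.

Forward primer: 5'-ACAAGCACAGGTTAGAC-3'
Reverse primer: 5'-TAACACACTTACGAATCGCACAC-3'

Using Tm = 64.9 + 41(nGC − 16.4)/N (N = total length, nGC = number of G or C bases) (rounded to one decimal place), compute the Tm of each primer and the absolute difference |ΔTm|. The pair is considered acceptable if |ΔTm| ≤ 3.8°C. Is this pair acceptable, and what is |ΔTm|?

Forward: G+C = 8, N = 17 → Tm = 64.9 + 41·(8 − 16.4)/17 = 44.6°C.
Reverse: G+C = 10, N = 23 → Tm = 64.9 + 41·(10 − 16.4)/23 = 53.5°C.
|ΔTm| = |44.6 − 53.5| = 8.9°C, > 3.8°C.

|ΔTm| = 8.9°C; the pair is not acceptable.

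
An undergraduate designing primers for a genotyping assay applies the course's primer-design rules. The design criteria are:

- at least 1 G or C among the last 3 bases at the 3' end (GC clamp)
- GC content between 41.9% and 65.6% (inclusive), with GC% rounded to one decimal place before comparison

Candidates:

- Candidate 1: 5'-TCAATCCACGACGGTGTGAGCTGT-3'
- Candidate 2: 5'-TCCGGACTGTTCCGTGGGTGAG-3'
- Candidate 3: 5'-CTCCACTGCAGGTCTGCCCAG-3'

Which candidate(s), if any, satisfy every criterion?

Candidate 1 (24 nt, A=5 T=6 G=7 C=6): 3' end TGT has 1 G/C ✓; GC 13/24 = 54.2% ✓ — passes.
Candidate 2 (22 nt, A=2 T=6 G=9 C=5): 3' end GAG has 2 G/C ✓; GC 14/22 = 63.6% ✓ — passes.
Candidate 3 (21 nt, A=3 T=4 G=5 C=9): 3' end CAG has 2 G/C ✓; GC 14/21 = 66.7%, outside 41.9–65.6% ✗ — fails.

Candidate 1 and Candidate 2.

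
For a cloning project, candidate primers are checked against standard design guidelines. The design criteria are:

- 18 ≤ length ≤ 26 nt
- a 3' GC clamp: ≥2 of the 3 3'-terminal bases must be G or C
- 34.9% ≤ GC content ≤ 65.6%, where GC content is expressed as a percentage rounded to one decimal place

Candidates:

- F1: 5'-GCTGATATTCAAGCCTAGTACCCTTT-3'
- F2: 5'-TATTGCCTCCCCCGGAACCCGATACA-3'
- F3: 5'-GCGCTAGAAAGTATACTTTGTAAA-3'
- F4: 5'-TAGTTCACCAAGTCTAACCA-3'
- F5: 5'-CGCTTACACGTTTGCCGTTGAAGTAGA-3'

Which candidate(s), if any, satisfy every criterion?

F1 (26 nt, A=6 T=9 G=4 C=7): length 26 ✓; 3' end TTT has 0 G/C, need ≥2 ✗; GC 11/26 = 42.3% ✓ — fails.
F2 (26 nt, A=6 T=5 G=4 C=11): length 26 ✓; 3' end ACA has 1 G/C, need ≥2 ✗; GC 15/26 = 57.7% ✓ — fails.
F3 (24 nt, A=9 T=7 G=5 C=3): length 24 ✓; 3' end AAA has 0 G/C, need ≥2 ✗; GC 8/24 = 33.3%, outside 34.9–65.6% ✗ — fails.
F4 (20 nt, A=7 T=5 G=2 C=6): length 20 ✓; 3' end CCA has 2 G/C ✓; GC 8/20 = 40.0% ✓ — passes.
F5 (27 nt, A=6 T=8 G=7 C=6): length 27, outside 18–26 ✗; 3' end AGA has 1 G/C, need ≥2 ✗; GC 13/27 = 48.1% ✓ — fails.

F4 only.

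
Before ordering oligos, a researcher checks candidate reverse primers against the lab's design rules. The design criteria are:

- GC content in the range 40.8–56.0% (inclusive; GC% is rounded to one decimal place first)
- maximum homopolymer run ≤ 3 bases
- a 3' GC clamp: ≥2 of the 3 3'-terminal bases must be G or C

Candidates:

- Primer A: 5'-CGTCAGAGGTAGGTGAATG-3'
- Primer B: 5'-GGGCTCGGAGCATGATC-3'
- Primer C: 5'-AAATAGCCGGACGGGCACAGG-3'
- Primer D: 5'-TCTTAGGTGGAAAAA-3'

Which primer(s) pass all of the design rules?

None of the candidates satisfy all criteria.

Primer A (19 nt, A=5 T=4 G=8 C=2): GC 10/19 = 52.6% ✓; longest run = 2 ✓; 3' end ATG has 1 G/C, need ≥2 ✗ — fails.
Primer B (17 nt, A=3 T=3 G=7 C=4): GC 11/17 = 64.7%, outside 40.8–56.0% ✗; longest run = 3 ✓; 3' end ATC has 1 G/C, need ≥2 ✗ — fails.
Primer C (21 nt, A=7 T=1 G=8 C=5): GC 13/21 = 61.9%, outside 40.8–56.0% ✗; longest run = 3 ✓; 3' end AGG has 2 G/C ✓ — fails.
Primer D (15 nt, A=6 T=4 G=4 C=1): GC 5/15 = 33.3%, outside 40.8–56.0% ✗; longest run = 5, exceeds 3 ✗; 3' end AAA has 0 G/C, need ≥2 ✗ — fails.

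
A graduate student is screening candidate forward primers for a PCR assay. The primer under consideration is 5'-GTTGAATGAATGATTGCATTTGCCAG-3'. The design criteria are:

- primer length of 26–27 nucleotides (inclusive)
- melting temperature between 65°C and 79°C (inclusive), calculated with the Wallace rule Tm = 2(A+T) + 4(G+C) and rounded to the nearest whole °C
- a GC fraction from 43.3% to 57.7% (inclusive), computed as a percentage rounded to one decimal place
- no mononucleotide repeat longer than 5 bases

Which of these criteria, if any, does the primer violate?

Base counts: A=7, T=9, G=7, C=3 (length 26).
length: length 26 ✓
Tm: Tm = 2·16 + 4·10 = 72°C ✓
GC content: GC 10/26 = 38.5%, outside 43.3–57.7% ✗
homopolymer run: longest run = 3 ✓

Fails: GC content.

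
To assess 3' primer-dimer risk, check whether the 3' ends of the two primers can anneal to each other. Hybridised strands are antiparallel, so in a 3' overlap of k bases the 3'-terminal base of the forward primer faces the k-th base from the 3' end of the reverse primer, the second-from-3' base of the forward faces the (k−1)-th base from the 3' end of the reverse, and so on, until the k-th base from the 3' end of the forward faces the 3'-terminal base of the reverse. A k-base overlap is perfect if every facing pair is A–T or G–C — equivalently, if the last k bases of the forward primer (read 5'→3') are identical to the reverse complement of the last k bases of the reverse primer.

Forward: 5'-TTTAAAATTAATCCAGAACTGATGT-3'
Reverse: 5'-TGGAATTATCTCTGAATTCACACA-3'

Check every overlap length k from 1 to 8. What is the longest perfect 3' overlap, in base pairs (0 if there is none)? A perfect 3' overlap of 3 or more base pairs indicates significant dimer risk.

Last 8 bases (5'→3') — forward …ACTGATGT, reverse …TTCACACA.
Reverse complement of the reverse primer's last 8 bases: TGTGTGAA; its first k bases are the reverse complement of the reverse primer's last k bases, so a perfect k-base overlap needs the forward primer's last k bases to equal them.
Comparing (forward last k vs required): k=1: T vs T ✓; k=2: GT vs TG ✗; k=3: TGT vs TGT ✓; k=4: ATGT vs TGTG ✗; k=5: GATGT vs TGTGT ✗; k=6: TGATGT vs TGTGTG ✗; k=7: CTGATGT vs TGTGTGA ✗; k=8: ACTGATGT vs TGTGTGAA ✗.
Perfect overlaps at k = 1, 3; the largest is 3.

Longest perfect overlap: 3 complementary base pairs; significant dimer risk (threshold 3).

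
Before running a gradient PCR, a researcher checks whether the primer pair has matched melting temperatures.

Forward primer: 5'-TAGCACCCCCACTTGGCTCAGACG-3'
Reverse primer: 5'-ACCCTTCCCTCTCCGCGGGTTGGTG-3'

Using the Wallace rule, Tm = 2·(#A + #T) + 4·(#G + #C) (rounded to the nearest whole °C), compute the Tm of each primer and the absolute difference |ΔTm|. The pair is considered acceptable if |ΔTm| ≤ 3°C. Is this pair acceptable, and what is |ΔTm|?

|ΔTm| = 6°C; the pair is not acceptable.

Forward: A=5 T=4 G=5 C=10 → Tm = 2·9 + 4·15 = 78°C.
Reverse: A=1 T=7 G=7 C=10 → Tm = 2·8 + 4·17 = 84°C.
|ΔTm| = |78 − 84| = 6°C, > 3°C.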